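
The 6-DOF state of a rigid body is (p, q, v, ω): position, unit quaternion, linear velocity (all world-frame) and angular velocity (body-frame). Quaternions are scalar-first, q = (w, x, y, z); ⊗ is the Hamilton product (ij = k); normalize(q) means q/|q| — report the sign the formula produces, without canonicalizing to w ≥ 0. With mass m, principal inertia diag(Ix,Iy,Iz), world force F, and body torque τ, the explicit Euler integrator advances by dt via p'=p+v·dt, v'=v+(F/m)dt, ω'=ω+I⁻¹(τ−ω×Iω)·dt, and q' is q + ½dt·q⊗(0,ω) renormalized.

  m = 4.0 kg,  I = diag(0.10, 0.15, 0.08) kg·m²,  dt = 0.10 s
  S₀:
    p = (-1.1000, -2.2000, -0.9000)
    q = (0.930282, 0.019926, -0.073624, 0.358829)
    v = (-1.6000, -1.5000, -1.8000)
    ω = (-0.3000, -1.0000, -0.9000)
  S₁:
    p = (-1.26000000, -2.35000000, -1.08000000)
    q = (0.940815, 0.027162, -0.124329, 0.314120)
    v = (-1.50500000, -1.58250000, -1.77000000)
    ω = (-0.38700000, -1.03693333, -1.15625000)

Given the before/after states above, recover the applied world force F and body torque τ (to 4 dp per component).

F = (3.8000, -3.3000, 1.2000)
τ = (-0.1500, -0.0500, -0.1900)

Δω = ω₁−ω₀ = (-0.08700000, -0.03693333, -0.25625000)
τ = I·(Δω/dt) + ω₀×(Iω₀) = (-0.1500, -0.0500, -0.1900)
velocity change Δv = (0.09500000, -0.08250000, 0.03000000)
applied force F = (3.8000, -3.3000, 1.2000)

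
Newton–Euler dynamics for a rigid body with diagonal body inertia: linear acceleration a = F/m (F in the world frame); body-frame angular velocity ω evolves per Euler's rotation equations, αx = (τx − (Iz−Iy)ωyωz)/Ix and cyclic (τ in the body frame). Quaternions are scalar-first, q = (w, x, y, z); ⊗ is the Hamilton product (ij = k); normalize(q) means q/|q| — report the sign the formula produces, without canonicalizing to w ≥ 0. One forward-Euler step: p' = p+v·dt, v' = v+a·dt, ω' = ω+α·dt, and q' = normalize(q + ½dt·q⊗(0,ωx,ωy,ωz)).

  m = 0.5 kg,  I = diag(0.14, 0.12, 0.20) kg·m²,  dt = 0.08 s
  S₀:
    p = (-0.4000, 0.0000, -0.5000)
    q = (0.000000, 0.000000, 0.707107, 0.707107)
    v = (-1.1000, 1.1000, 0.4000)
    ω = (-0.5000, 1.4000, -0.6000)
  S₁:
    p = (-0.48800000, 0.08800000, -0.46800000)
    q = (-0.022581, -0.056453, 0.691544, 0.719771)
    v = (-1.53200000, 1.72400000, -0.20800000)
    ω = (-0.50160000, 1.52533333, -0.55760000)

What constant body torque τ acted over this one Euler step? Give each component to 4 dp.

τ = (-0.0700, 0.1700, 0.1200)

ω₁ − ω₀ = (-0.00160000, 0.12533333, 0.04240000)
gyro term ω₀×Iω₀ = (-0.0672, -0.0180, 0.0140)
I·α + gyro = (-0.0700, 0.1700, 0.1200)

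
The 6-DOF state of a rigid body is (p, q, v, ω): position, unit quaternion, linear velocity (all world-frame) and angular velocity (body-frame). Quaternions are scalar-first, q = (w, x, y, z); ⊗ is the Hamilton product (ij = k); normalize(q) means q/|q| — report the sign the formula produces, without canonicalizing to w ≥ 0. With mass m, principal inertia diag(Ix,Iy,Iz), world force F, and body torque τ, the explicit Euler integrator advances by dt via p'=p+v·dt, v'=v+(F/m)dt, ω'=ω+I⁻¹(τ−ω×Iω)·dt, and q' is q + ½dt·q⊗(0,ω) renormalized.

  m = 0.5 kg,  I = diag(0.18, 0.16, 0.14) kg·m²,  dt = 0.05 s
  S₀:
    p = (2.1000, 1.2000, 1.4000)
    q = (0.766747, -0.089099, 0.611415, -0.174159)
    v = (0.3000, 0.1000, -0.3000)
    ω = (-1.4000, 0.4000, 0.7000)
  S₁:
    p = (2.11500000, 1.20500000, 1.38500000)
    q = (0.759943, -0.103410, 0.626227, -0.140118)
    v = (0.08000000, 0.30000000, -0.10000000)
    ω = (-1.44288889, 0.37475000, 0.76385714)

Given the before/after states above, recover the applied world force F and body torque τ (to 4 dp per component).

Δv = v₁−v₀ = (-0.22000000, 0.20000000, 0.20000000)
F = m·Δv/dt = (-2.2000, 2.0000, 2.0000)
rate change Δω = (-0.04288889, -0.02525000, 0.06385714)
ω₀×(Iω₀) = (-0.0056, -0.0392, 0.0112)
I·α + gyro = (-0.1600, -0.1200, 0.1900)

F = (-2.2000, 2.0000, 2.0000)
τ = (-0.1600, -0.1200, 0.1900)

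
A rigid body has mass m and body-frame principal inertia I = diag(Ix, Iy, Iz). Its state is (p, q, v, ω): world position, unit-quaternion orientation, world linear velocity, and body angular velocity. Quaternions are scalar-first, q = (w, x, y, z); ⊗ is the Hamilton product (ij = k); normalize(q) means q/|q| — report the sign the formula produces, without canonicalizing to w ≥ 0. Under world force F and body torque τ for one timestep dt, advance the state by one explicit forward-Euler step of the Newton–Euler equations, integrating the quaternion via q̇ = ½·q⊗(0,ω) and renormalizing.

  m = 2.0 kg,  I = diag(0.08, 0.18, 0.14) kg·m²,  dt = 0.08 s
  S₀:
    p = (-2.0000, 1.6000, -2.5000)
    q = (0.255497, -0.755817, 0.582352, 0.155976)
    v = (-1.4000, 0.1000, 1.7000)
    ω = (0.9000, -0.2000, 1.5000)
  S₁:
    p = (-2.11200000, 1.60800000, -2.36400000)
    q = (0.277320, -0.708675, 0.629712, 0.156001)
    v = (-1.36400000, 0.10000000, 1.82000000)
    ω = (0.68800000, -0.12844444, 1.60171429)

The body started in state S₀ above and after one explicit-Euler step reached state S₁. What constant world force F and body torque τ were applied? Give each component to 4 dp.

F = (0.9000, 0.0000, 3.0000)
τ = (-0.2000, 0.0800, 0.1600)

Δω = ω₁−ω₀ = (-0.21200000, 0.07155556, 0.10171429)
applied torque τ = (-0.2000, 0.0800, 0.1600)
velocity change Δv = (0.03600000, 0.00000000, 0.12000000)
m·(v₁−v₀)/dt = (0.9000, 0.0000, 3.0000)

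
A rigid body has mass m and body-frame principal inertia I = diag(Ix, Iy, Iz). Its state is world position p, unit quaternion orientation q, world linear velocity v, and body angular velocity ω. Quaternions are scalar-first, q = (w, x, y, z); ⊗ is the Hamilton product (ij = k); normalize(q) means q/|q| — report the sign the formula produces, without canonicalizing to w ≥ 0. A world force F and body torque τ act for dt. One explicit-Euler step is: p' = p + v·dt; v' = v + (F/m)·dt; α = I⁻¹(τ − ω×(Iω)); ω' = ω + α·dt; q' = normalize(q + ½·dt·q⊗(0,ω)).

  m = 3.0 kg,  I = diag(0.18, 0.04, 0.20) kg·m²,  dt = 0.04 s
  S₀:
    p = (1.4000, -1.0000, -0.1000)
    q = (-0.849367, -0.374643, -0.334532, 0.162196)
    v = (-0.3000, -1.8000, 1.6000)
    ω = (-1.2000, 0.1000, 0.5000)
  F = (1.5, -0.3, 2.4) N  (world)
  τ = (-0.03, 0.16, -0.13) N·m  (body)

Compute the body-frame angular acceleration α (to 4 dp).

precession coupling ω×(Iω) = (0.0080, 0.0120, 0.0168)
α = I⁻¹(τ − ω×Iω) = (-0.2111, 3.7000, -0.7340)

α = (-0.2111, 3.7000, -0.7340)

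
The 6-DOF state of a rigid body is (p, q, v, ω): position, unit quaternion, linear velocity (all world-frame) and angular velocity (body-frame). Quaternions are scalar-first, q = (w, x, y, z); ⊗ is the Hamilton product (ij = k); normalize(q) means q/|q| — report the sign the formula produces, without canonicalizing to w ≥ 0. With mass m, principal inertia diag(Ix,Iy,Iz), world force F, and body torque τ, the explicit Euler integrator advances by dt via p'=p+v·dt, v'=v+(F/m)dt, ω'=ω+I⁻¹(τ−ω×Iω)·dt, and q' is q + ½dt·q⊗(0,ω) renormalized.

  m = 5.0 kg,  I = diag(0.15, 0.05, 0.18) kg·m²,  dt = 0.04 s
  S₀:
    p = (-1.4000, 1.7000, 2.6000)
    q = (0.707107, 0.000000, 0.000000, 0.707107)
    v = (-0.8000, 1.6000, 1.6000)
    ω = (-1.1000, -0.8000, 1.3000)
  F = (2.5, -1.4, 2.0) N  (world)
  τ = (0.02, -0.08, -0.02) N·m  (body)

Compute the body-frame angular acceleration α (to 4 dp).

α = (1.0347, -2.4580, 0.3778)

gyro term ω×Iω = (-0.1352, 0.0429, -0.0880)
α = I⁻¹(τ − ω×Iω) = (1.0347, -2.4580, 0.3778)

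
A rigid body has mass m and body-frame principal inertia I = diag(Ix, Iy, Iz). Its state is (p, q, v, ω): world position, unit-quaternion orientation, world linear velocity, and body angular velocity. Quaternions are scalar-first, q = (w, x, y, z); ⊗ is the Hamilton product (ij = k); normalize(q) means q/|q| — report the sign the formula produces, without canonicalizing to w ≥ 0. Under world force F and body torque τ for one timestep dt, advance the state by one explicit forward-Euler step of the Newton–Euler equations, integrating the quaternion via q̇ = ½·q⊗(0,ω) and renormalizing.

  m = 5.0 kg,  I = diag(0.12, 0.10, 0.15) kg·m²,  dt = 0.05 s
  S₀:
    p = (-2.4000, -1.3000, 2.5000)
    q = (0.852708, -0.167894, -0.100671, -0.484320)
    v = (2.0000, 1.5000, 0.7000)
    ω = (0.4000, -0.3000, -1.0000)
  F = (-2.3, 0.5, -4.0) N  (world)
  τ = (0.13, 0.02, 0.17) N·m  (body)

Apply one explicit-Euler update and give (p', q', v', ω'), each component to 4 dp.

p' = (-2.3000, -1.2250, 2.5350)
q' = (0.8412, -0.1604, -0.1161, -0.5032)
v' = (1.9770, 1.5050, 0.6600)
ω' = (0.4479, -0.2960, -0.9441)

gyro term ω×Iω = (0.0150, 0.0120, 0.0024)
α = I⁻¹(τ − ω×Iω) = (0.9583, 0.0800, 1.1173)
ω' = ω + α·dt = (0.4479, -0.2960, -0.9441)
Hamilton product q⊗(0,ω) = (-0.4473637, 0.2964582, -0.6174344, -0.7620714)
q + ½dt·q⊗(0,ω), renormalized = (0.8412, -0.1604, -0.1161, -0.5032)
linear accel F/m = (-0.4600, 0.1000, -0.8000)
p + v·dt = (-2.3000, -1.2250, 2.5350)
new velocity v' = (1.9770, 1.5050, 0.6600)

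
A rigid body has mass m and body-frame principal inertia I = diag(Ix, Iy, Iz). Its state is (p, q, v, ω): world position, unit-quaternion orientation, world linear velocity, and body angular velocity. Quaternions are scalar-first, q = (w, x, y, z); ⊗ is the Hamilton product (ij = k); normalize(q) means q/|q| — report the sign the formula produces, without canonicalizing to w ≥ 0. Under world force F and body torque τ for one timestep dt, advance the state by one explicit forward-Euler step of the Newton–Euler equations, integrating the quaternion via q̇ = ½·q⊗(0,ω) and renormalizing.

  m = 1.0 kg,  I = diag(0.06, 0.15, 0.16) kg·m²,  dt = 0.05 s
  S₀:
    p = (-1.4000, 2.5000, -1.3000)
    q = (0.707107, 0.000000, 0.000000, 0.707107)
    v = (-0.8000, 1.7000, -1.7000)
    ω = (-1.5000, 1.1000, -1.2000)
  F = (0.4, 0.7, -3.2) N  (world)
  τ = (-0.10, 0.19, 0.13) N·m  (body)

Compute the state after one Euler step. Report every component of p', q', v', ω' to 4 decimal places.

a = (0.4000, 0.7000, -3.2000)
new position p' = (-1.4400, 2.5850, -1.3850)
v' = v + a·dt = (-0.7800, 1.7350, -1.8600)
precession coupling ω×(Iω) = (-0.0132, -0.1800, -0.1485)
α = I⁻¹(τ − ω×Iω) = (-1.4467, 2.4667, 1.7406)
ω + α·dt = (-1.5723, 1.2233, -1.1130)
Hamilton product q⊗(0,ω) = (0.8485284, -1.8384782, -0.2828428, -0.8485284)
q + ½dt·q⊗(0,ω), renormalized = (0.7272, -0.0459, -0.0071, 0.6848)

p' = (-1.4400, 2.5850, -1.3850)
q' = (0.7272, -0.0459, -0.0071, 0.6848)
v' = (-0.7800, 1.7350, -1.8600)
ω' = (-1.5723, 1.2233, -1.1130)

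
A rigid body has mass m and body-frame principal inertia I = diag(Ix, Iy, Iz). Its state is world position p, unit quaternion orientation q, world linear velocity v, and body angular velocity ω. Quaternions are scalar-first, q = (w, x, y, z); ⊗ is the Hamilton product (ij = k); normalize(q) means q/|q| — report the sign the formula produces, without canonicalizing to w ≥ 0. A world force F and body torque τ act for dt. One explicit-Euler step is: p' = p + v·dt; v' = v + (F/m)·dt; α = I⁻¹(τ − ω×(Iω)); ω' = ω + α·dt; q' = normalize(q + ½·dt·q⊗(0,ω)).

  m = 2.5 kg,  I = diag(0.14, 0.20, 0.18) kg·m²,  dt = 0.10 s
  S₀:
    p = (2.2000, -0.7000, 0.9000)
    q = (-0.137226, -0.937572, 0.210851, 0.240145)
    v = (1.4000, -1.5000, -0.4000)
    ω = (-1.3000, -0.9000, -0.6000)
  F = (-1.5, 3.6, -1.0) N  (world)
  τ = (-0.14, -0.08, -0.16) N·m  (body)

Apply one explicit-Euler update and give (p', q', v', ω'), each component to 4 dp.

(τ − ω×Iω)/I = (-0.9229, -0.2440, -1.2789)
ω + α·dt = (-1.3923, -0.9244, -0.7279)
Hamilton product q⊗(0,ω) = (-0.8849907, 0.2680137, -0.7512283, 1.2002567)
q' = normalize(q + ½dt·q⊗(0,ω)) = (-0.1808, -0.9209, 0.1727, 0.2991)
linear accel F/m = (-0.6000, 1.4400, -0.4000)
new position p' = (2.3400, -0.8500, 0.8600)
v' = v + a·dt = (1.3400, -1.3560, -0.4400)

p' = (2.3400, -0.8500, 0.8600)
q' = (-0.1808, -0.9209, 0.1727, 0.2991)
v' = (1.3400, -1.3560, -0.4400)
ω' = (-1.3923, -0.9244, -0.7279)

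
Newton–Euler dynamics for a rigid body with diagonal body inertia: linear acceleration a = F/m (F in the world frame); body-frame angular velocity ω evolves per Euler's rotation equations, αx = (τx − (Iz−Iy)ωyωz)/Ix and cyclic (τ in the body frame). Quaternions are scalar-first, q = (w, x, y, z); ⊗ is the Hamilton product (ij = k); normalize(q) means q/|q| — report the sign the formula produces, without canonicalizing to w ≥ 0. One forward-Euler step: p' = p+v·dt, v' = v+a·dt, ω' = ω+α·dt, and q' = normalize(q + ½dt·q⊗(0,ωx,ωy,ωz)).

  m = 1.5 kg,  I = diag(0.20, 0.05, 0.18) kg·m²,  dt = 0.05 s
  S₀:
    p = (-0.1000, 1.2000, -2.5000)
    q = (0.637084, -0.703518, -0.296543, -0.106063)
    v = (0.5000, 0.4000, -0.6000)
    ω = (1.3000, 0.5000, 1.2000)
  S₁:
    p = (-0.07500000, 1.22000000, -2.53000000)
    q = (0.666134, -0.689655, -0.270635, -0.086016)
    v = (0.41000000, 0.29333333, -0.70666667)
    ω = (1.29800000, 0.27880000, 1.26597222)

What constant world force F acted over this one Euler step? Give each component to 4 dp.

v₁ − v₀ = (-0.09000000, -0.10666667, -0.10666667)
F = m·Δv/dt = (-2.7000, -3.2000, -3.2000)

F = (-2.7000, -3.2000, -3.2000)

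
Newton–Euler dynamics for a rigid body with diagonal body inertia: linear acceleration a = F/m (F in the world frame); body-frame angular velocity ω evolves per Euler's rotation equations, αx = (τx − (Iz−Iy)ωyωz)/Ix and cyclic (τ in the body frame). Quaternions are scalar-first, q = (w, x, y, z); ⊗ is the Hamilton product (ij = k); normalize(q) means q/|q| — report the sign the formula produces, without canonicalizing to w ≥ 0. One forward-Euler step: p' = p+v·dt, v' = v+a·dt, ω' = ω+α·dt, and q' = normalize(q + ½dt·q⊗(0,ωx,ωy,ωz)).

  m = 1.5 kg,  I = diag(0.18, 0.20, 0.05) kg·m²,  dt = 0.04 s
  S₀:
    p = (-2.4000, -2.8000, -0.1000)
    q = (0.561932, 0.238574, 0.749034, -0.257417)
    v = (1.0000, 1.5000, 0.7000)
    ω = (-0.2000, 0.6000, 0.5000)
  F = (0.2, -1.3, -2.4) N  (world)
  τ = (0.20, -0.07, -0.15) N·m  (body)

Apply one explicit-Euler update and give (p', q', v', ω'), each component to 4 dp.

p' = (-2.3600, -2.7400, -0.0720)
q' = (0.5564, 0.2469, 0.7543, -0.2459)
v' = (1.0053, 1.4653, 0.6360)
ω' = (-0.1456, 0.5886, 0.3819)

ω×(Iω) gyroscopic = (-0.0450, -0.0130, -0.0024)
α = I⁻¹(τ − ω×Iω) = (1.3611, -0.2850, -2.9520)
ω' = ω + α·dt = (-0.1456, 0.5886, 0.3819)
2q̇ = q⊗(0,ω) = (-0.2729971, 0.4165808, 0.2693556, 0.5739172)
q + ½dt·q⊗(0,ω), renormalized = (0.5564, 0.2469, 0.7543, -0.2459)
p + v·dt = (-2.3600, -2.7400, -0.0720)
v + (F/m)dt = (1.0053, 1.4653, 0.6360)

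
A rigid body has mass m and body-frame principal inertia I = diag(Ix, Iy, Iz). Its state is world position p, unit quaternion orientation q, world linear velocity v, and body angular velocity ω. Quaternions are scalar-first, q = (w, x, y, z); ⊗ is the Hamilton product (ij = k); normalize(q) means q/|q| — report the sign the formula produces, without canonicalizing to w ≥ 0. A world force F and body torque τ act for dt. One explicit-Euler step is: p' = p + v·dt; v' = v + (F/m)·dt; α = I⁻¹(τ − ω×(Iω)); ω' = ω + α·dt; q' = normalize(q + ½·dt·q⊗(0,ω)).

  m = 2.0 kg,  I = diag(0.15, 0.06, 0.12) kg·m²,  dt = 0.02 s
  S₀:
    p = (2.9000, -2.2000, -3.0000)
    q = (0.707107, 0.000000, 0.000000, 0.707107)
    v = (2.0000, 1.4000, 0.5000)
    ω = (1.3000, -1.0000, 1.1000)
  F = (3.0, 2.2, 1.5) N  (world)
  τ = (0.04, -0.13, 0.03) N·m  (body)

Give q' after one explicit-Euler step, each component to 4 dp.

q' = (0.6992, 0.0163, 0.0021, 0.7147)

q⊗(0,ω) = (-0.7778177, 1.6263461, 0.2121321, 0.7778177)
q' = normalize(q + ½dt·q⊗(0,ω)) = (0.6992, 0.0163, 0.0021, 0.7147)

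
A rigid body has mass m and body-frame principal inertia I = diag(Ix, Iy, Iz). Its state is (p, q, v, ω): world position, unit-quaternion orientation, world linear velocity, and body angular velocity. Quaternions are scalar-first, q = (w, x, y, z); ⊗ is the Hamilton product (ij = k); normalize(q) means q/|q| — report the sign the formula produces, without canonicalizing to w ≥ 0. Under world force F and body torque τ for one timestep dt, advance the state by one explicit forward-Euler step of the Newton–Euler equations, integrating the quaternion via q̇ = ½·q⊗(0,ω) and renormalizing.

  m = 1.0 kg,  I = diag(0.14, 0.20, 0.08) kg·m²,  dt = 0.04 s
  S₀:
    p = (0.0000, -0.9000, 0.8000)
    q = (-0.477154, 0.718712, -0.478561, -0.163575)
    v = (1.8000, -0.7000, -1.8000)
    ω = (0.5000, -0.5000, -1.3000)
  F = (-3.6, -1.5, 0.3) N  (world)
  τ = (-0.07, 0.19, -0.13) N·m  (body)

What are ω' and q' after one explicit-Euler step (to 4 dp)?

ω' = (0.5023, -0.4542, -1.3575)
q' = (-0.4932, 0.7244, -0.4565, -0.1535)

precession coupling ω×(Iω) = (-0.0780, -0.0390, -0.0150)
α = I⁻¹(τ − ω×Iω) = (0.0571, 1.1450, -1.4375)
new body rate ω' = (0.5023, -0.4542, -1.3575)
q⊗(0,ω) = (-0.8112840, 0.3017648, 1.0911151, 0.5002247)
q + ½dt·q⊗(0,ω), renormalized = (-0.4932, 0.7244, -0.4565, -0.1535)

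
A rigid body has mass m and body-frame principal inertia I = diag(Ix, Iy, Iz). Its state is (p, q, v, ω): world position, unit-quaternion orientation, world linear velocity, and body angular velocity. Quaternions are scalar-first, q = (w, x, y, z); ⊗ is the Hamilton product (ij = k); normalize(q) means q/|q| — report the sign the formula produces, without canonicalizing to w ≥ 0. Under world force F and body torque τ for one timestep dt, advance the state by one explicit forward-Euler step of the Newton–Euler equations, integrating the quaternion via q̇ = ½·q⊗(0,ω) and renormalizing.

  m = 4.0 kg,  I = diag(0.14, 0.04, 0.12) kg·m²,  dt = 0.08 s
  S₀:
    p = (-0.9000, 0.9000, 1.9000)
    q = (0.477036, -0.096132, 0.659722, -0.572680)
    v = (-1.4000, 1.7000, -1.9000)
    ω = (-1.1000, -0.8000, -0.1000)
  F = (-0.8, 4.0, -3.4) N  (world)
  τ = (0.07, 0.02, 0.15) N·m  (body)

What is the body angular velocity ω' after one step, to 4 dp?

ω' = (-1.0637, -0.7644, 0.0587)

ω×(Iω) gyroscopic = (0.0064, 0.0022, -0.0880)
(τ − ω×Iω)/I = (0.4543, 0.4450, 1.9833)
new body rate ω' = (-1.0637, -0.7644, 0.0587)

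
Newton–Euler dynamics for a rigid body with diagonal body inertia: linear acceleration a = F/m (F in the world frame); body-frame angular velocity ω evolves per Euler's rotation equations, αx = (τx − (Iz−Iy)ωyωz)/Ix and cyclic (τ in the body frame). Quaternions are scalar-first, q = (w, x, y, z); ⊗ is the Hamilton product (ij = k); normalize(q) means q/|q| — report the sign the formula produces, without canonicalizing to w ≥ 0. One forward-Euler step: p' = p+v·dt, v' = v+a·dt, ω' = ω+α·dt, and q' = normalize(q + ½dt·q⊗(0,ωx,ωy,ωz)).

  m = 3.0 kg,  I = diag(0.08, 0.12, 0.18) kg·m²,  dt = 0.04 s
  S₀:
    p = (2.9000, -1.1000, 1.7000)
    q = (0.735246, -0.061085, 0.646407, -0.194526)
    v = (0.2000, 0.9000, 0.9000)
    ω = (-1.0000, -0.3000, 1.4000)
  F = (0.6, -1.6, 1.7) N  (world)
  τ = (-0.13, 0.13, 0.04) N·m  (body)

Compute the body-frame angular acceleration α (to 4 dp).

α = (-1.3100, -0.0833, 0.1556)

ω×(Iω) gyroscopic = (-0.0252, 0.1400, 0.0120)
angular accel α = (-1.3100, -0.0833, 0.1556)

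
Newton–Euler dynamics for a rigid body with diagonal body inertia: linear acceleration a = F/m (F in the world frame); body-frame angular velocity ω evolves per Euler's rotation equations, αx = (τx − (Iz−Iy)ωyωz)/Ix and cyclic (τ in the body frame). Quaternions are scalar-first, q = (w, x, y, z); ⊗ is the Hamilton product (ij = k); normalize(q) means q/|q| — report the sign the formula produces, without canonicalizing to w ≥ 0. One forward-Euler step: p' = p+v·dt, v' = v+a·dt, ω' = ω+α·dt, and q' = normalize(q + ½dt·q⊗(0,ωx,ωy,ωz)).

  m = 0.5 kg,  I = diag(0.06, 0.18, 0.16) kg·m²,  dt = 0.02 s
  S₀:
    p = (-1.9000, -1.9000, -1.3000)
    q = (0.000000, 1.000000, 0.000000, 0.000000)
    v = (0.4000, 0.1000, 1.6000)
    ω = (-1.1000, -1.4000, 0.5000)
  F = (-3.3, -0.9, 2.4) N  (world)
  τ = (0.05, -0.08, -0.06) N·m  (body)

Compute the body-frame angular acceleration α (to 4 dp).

gyro term ω×Iω = (0.0140, 0.0550, 0.1848)
α = I⁻¹(τ − ω×Iω) = (0.6000, -0.7500, -1.5300)

α = (0.6000, -0.7500, -1.5300)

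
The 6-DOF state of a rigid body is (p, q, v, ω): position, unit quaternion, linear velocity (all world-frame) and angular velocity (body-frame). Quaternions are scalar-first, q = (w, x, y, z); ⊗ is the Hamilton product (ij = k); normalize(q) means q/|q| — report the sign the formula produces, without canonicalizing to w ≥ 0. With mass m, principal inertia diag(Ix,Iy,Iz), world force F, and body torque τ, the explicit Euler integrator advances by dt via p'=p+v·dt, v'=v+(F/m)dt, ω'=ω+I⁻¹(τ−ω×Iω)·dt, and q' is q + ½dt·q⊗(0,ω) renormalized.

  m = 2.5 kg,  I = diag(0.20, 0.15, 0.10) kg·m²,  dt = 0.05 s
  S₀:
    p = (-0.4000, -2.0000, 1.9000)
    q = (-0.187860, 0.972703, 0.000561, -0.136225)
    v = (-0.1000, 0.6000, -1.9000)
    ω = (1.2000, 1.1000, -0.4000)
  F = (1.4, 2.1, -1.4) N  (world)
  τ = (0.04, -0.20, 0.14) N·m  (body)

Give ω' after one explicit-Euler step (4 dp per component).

precession coupling ω×(Iω) = (0.0220, -0.0480, -0.0660)
(τ − ω×Iω)/I = (0.0900, -1.0133, 2.0600)
ω' = ω + α·dt = (1.2045, 1.0493, -0.2970)

ω' = (1.2045, 1.0493, -0.2970)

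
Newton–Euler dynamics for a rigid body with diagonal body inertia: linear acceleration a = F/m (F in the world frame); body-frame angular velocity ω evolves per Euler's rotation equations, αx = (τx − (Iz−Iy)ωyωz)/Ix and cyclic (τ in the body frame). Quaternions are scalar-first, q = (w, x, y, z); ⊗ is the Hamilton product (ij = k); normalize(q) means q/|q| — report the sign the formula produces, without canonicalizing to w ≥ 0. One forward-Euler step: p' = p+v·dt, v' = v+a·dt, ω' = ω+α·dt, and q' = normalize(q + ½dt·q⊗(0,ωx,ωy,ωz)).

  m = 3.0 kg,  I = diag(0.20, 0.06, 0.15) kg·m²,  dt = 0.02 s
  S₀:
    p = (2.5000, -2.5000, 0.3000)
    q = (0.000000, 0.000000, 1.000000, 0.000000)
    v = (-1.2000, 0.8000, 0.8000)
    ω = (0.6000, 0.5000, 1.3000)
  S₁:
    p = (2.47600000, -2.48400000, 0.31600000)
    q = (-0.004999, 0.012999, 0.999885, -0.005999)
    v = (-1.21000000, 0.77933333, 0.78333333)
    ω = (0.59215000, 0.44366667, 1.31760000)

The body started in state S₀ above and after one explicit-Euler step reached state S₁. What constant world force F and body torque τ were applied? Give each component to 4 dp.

velocity change Δv = (-0.01000000, -0.02066667, -0.01666667)
F = m·Δv/dt = (-1.5000, -3.1000, -2.5000)
rate change Δω = (-0.00785000, -0.05633333, 0.01760000)
gyro term ω₀×Iω₀ = (0.0585, 0.0390, -0.0420)
τ = I·(Δω/dt) + ω₀×(Iω₀) = (-0.0200, -0.1300, 0.0900)

F = (-1.5000, -3.1000, -2.5000)
τ = (-0.0200, -0.1300, 0.0900)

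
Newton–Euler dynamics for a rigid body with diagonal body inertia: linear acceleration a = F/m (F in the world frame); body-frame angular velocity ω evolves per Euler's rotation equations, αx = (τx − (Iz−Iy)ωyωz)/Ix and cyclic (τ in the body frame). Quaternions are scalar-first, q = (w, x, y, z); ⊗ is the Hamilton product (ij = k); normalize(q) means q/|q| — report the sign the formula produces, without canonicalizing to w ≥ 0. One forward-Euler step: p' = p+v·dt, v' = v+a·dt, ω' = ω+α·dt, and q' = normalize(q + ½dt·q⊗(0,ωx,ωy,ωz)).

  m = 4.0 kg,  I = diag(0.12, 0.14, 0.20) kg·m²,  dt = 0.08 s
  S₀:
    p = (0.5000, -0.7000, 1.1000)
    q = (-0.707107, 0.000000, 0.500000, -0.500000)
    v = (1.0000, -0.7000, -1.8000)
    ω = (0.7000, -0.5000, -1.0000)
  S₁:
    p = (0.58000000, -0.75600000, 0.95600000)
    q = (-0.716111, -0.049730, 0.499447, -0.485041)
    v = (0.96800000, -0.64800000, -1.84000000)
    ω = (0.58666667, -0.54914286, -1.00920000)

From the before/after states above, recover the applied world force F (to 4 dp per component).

F = (-1.6000, 2.6000, -2.0000)

Δv = v₁−v₀ = (-0.03200000, 0.05200000, -0.04000000)
F = m·Δv/dt = (-1.6000, 2.6000, -2.0000)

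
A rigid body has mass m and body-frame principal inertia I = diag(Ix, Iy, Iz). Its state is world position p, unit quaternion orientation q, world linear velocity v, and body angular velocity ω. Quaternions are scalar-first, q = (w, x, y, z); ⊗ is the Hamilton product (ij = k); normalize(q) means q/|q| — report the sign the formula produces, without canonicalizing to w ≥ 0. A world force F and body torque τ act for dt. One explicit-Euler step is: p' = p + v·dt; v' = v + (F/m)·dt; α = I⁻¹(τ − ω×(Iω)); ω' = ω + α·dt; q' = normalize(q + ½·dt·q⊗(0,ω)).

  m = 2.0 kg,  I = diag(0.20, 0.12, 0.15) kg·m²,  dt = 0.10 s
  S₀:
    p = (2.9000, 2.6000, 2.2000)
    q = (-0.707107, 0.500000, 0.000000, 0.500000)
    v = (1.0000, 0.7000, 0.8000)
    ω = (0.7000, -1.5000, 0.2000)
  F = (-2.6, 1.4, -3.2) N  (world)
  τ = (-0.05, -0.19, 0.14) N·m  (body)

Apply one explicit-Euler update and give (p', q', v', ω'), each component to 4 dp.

a = F/m = (-1.3000, 0.7000, -1.6000)
p + v·dt = (3.0000, 2.6700, 2.2800)
new velocity v' = (0.8700, 0.7700, 0.6400)
gyro term ω×Iω = (-0.0090, 0.0070, 0.0840)
(τ − ω×Iω)/I = (-0.2050, -1.6417, 0.3733)
new body rate ω' = (0.6795, -1.6642, 0.2373)
Hamilton product q⊗(0,ω) = (-0.4500000, 0.2550251, 1.3106605, -0.8914214)
q + ½dt·q⊗(0,ω), renormalized = (-0.7271, 0.5110, 0.0653, 0.4539)

p' = (3.0000, 2.6700, 2.2800)
q' = (-0.7271, 0.5110, 0.0653, 0.4539)
v' = (0.8700, 0.7700, 0.6400)
ω' = (0.6795, -1.6642, 0.2373)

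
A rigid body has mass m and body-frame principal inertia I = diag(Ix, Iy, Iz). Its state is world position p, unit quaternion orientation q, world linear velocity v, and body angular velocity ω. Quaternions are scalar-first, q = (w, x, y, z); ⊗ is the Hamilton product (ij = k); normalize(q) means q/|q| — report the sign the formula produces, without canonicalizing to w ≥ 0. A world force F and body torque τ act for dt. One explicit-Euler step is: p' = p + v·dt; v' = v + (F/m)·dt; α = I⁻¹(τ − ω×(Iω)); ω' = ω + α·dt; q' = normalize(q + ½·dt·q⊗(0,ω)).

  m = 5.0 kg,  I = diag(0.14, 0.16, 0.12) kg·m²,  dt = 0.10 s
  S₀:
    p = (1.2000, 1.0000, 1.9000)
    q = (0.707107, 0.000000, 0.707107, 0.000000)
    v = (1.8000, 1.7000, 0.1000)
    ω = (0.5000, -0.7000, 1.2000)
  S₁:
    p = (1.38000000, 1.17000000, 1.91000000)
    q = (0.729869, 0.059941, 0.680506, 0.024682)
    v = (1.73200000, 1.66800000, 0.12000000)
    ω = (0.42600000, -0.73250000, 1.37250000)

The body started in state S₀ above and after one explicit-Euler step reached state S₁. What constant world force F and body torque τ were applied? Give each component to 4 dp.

velocity change Δv = (-0.06800000, -0.03200000, 0.02000000)
F = m·Δv/dt = (-3.4000, -1.6000, 1.0000)
rate change Δω = (-0.07400000, -0.03250000, 0.17250000)
I·α + gyro = (-0.0700, -0.0400, 0.2000)

F = (-3.4000, -1.6000, 1.0000)
τ = (-0.0700, -0.0400, 0.2000)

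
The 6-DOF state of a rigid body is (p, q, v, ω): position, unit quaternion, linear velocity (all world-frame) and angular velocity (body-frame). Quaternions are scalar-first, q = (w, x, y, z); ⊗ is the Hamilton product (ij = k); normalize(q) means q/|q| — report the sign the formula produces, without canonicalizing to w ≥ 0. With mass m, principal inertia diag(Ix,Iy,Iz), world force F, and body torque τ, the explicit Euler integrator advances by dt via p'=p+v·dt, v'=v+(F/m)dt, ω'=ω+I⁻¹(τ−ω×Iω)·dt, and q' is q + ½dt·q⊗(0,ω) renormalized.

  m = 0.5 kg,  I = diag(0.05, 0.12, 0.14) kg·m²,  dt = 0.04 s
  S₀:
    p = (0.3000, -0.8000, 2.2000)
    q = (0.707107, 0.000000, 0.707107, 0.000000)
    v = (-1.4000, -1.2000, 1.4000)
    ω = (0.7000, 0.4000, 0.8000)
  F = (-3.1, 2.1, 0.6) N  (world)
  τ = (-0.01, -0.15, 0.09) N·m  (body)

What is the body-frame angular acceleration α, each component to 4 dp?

α = (-0.3280, -0.8300, 0.5029)

gyro term ω×Iω = (0.0064, -0.0504, 0.0196)
(τ − ω×Iω)/I = (-0.3280, -0.8300, 0.5029)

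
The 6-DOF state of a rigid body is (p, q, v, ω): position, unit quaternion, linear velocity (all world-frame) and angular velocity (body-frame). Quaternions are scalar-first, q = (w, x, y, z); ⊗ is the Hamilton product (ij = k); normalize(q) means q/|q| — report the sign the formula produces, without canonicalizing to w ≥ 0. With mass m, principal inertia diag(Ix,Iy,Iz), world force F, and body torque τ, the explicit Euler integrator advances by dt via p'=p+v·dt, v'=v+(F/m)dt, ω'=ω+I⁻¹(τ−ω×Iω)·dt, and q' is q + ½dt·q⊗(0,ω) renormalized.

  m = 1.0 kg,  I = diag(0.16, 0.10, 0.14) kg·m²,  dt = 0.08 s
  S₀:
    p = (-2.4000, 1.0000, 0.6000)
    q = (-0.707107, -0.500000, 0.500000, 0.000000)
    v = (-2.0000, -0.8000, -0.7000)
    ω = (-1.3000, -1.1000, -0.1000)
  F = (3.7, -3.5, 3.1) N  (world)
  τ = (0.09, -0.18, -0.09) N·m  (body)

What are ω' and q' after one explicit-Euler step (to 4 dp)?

ω×(Iω) gyroscopic = (0.0044, 0.0026, -0.0858)
α = I⁻¹(τ − ω×Iω) = (0.5350, -1.8260, -0.0300)
ω + α·dt = (-1.2572, -1.2461, -0.1024)
q⊗(0,ω) = (-0.1000000, 0.8692391, 0.7278177, 1.2707107)
updated quaternion q' = (-0.7095, -0.4642, 0.5279, 0.0507)

ω' = (-1.2572, -1.2461, -0.1024)
q' = (-0.7095, -0.4642, 0.5279, 0.0507)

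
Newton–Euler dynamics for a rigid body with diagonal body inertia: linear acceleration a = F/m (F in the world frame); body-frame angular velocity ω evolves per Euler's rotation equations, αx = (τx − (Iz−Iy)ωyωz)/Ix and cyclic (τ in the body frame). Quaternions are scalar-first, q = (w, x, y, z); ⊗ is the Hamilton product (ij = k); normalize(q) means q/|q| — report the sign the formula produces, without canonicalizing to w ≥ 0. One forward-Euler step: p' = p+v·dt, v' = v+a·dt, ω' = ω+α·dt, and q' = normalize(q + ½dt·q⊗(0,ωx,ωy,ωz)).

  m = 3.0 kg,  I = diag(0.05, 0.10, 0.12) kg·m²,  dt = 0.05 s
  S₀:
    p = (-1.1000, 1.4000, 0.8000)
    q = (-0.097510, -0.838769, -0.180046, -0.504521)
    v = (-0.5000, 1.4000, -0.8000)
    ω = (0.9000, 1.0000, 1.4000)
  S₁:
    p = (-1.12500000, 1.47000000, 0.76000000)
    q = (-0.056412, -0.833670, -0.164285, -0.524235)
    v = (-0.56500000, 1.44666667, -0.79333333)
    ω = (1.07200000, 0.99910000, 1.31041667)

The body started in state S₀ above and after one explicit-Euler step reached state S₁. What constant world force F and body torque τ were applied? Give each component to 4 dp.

F = (-3.9000, 2.8000, 0.4000)
τ = (0.2000, -0.0900, -0.1700)

Δv = v₁−v₀ = (-0.06500000, 0.04666667, 0.00666667)
m·(v₁−v₀)/dt = (-3.9000, 2.8000, 0.4000)
Δω = ω₁−ω₀ = (0.17200000, -0.00090000, -0.08958333)
applied torque τ = (0.2000, -0.0900, -0.1700)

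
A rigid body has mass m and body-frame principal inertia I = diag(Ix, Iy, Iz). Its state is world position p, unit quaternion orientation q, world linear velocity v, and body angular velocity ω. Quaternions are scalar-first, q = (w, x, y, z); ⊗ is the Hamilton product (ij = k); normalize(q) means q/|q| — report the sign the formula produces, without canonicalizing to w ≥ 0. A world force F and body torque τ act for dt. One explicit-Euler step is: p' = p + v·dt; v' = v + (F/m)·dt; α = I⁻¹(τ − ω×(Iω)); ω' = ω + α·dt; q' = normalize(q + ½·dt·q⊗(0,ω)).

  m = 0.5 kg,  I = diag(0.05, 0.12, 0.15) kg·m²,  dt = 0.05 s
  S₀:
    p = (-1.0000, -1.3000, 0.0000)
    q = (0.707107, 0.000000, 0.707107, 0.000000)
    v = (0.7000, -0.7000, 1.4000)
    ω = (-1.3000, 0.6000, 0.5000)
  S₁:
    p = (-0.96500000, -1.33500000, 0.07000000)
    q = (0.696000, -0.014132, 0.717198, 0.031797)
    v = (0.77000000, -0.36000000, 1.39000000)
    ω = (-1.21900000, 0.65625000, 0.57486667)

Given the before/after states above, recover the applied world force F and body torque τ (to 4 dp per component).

F = (0.7000, 3.4000, -0.1000)
τ = (0.0900, 0.2000, 0.1700)

velocity change Δv = (0.07000000, 0.34000000, -0.01000000)
F = m·Δv/dt = (0.7000, 3.4000, -0.1000)
ω₁ − ω₀ = (0.08100000, 0.05625000, 0.07486667)
applied torque τ = (0.0900, 0.2000, 0.1700)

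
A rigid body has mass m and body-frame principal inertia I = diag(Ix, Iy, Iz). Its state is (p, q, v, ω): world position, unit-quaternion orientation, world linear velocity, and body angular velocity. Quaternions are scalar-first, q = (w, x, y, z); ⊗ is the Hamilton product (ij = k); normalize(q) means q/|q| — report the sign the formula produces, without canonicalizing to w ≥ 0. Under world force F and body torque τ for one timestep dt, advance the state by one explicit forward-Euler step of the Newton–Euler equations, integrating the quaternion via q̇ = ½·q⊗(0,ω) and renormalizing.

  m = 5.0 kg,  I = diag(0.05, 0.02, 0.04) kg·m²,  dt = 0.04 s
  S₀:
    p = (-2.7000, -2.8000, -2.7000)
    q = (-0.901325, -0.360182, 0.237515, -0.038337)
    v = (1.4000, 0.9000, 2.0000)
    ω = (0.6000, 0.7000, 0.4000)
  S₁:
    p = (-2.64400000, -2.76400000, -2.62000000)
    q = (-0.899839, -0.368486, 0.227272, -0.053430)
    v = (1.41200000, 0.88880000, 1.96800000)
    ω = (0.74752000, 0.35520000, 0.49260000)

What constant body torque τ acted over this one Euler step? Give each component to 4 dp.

τ = (0.1900, -0.1700, 0.0800)

rate change Δω = (0.14752000, -0.34480000, 0.09260000)
I·α + gyro = (0.1900, -0.1700, 0.0800)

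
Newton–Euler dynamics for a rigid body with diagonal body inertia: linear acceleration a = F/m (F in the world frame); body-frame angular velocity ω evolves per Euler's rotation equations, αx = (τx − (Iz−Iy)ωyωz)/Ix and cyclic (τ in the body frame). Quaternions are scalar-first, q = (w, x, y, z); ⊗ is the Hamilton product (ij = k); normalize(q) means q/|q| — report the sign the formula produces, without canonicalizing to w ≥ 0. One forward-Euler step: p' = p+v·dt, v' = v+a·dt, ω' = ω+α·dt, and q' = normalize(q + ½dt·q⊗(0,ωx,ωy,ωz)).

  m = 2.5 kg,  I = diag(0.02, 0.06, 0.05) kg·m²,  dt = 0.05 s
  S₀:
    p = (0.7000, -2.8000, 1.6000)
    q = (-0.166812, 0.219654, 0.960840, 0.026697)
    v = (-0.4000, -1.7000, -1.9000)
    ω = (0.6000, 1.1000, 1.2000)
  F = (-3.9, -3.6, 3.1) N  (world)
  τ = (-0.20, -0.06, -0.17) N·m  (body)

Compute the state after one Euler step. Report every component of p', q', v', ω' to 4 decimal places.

a = F/m = (-1.5600, -1.4400, 1.2400)
p + v·dt = (0.6800, -2.8850, 1.5050)
v' = v + a·dt = (-0.4780, -1.7720, -1.8380)
precession coupling ω×(Iω) = (-0.0132, -0.0216, 0.0264)
(τ − ω×Iω)/I = (-9.3400, -0.6400, -3.9280)
ω' = ω + α·dt = (0.1330, 1.0680, 1.0036)
2q̇ = q⊗(0,ω) = (-1.2207528, 1.0235541, -0.4310598, -0.5350590)
updated quaternion q' = (-0.1971, 0.2450, 0.9492, 0.0133)

p' = (0.6800, -2.8850, 1.5050)
q' = (-0.1971, 0.2450, 0.9492, 0.0133)
v' = (-0.4780, -1.7720, -1.8380)
ω' = (0.1330, 1.0680, 1.0036)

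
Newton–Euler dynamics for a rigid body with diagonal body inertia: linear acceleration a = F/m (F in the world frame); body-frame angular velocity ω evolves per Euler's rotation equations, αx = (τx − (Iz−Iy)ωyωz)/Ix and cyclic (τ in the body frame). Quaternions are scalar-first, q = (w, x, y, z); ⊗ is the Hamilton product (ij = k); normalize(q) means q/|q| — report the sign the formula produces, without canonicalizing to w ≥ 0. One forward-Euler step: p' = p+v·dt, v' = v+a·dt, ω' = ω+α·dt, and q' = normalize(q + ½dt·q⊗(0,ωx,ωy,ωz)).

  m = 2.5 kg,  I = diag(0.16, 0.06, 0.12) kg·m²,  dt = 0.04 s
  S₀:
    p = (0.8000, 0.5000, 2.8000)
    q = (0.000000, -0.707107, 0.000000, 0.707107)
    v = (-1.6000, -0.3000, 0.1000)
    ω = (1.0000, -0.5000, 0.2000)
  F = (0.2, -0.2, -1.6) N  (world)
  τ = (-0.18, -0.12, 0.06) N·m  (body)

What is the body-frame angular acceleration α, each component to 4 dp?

α = (-1.0875, -2.1333, 0.0833)

precession coupling ω×(Iω) = (-0.0060, 0.0080, 0.0500)
(τ − ω×Iω)/I = (-1.0875, -2.1333, 0.0833)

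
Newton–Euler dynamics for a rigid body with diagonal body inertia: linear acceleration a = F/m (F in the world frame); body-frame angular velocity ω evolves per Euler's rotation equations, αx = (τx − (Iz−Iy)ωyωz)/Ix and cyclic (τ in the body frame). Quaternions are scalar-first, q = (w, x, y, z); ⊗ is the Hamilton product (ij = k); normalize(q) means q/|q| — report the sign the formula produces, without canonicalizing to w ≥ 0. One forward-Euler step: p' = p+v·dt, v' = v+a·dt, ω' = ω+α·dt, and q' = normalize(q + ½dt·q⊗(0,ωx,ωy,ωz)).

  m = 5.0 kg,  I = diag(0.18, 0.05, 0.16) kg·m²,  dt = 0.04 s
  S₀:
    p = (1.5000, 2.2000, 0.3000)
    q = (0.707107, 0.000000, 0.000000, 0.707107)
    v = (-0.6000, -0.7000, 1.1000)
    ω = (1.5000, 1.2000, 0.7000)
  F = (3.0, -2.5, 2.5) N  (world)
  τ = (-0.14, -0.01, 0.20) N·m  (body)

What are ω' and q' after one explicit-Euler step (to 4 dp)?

ω' = (1.4484, 1.1752, 0.8085)
q' = (0.6966, 0.0042, 0.0382, 0.7164)

angular accel α = (-1.2911, -0.6200, 2.7125)
ω + α·dt = (1.4484, 1.1752, 0.8085)
q⊗(0,ω) = (-0.4949749, 0.2121321, 1.9091889, 0.4949749)
q + ½dt·q⊗(0,ω), renormalized = (0.6966, 0.0042, 0.0382, 0.7164)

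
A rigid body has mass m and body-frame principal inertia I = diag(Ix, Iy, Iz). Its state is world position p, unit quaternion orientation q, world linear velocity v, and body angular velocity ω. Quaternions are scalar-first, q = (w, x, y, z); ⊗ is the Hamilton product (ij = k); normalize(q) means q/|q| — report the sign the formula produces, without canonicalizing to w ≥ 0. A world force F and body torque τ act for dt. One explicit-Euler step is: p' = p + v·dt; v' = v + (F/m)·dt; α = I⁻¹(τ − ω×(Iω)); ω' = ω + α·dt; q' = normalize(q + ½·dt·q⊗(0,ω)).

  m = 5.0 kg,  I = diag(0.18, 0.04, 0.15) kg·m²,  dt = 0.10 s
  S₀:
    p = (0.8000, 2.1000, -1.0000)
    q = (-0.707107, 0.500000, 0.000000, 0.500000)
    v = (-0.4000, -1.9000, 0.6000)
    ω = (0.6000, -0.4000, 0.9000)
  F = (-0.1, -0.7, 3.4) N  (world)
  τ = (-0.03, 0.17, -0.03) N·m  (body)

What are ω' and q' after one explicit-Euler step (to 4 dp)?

α = I⁻¹(τ − ω×Iω) = (0.0533, 3.8450, -0.4240)
new body rate ω' = (0.6053, -0.0155, 0.8576)
Hamilton product q⊗(0,ω) = (-0.7500000, -0.2242642, 0.1328428, -0.8363963)
updated quaternion q' = (-0.7434, 0.4880, 0.0066, 0.4574)

ω' = (0.6053, -0.0155, 0.8576)
q' = (-0.7434, 0.4880, 0.0066, 0.4574)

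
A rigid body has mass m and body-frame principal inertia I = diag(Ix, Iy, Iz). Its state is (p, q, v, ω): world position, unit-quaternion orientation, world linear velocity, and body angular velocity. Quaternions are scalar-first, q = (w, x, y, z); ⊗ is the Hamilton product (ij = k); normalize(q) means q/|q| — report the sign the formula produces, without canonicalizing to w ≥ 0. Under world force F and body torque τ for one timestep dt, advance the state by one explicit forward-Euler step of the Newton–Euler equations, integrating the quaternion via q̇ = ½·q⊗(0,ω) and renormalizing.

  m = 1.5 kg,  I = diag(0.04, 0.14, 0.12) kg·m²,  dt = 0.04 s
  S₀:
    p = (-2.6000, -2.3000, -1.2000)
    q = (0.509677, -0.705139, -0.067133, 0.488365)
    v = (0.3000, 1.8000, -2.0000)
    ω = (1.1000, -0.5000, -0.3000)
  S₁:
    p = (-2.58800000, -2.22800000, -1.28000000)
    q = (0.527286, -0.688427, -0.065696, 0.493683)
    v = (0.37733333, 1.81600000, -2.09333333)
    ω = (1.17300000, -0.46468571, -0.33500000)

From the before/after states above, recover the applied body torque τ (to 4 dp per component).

τ = (0.0700, 0.1500, -0.1600)

rate change Δω = (0.07300000, 0.03531429, -0.03500000)
gyro term ω₀×Iω₀ = (-0.0030, 0.0264, -0.0550)
applied torque τ = (0.0700, 0.1500, -0.1600)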